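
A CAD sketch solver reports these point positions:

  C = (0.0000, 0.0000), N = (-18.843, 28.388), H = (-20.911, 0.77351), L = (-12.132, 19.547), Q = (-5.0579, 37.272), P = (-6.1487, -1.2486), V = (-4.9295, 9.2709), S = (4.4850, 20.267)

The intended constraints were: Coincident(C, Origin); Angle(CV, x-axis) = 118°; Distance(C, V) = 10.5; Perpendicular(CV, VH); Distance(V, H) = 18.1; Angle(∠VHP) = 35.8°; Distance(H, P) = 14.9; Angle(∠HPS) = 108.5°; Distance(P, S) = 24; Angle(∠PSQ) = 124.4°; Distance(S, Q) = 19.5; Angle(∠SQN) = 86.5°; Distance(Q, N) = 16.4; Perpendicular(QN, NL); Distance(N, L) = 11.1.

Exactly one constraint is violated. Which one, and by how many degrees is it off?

Perpendicular(QN, NL) — off by 4.40°.

C = (0.00, 0.00) ✓; CV at 118.0° ✓; |CV| = 10.50 ✓; ∠(CV, VH) = 90.00° ✓; |VH| = 18.10 ✓; ∠VHP = 35.80° ✓; |HP| = 14.90 ✓; ∠HPS = 108.5° ✓; |PS| = 24.00 ✓; ∠PSQ = 124.4° ✓; |SQ| = 19.50 ✓; ∠SQN = 86.50° ✓; |QN| = 16.40 ✓; ∠(QN, NL) = 94.40° ✗; |NL| = 11.10 ✓.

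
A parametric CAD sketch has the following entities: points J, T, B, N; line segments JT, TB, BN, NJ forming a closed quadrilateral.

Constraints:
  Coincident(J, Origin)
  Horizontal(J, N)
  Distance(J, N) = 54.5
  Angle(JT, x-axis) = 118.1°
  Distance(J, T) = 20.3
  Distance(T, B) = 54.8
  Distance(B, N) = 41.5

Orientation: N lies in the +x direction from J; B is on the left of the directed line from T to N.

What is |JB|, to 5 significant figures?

56.682

J is at the origin; J and N share the same y with |JN| = 54.5 and N in +x, so N = (54.5, 0). JT runs at 118.1° with |JT| = 20.3, so T = (-9.5615, 17.907). B is determined by |TB| = 54.8 and |BN| = 41.5 together: it lies at the intersection of circle(T, 54.8) and circle(N, 41.5). With |TN| = 66.517, the foot of the radical line on TN is 42.886 from T and the perpendicular offset is √(54.8² − 42.886²) = 34.115. Taking the left-of-TN solution: B = (40.925, 39.217).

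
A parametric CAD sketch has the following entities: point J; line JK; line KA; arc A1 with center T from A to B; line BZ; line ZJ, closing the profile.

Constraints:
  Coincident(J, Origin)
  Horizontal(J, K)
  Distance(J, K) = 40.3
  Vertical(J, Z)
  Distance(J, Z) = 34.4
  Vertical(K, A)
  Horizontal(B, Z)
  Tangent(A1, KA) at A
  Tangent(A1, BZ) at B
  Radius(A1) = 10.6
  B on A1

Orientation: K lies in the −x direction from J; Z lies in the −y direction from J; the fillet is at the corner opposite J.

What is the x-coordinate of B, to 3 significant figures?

-29.7

The virtual corner opposite J is at (-40.3, -34.4). Since A1 is tangent to KA there, TA ⟂ KA and A1 meets BZ tangentially, so TB is at right angles to BZ, with radius 10.6, so the center T sits 10.6 in from both sides at T = (-29.7, -23.8). That places the tangent points at A = (-40.3, -23.8) on KA and B = (-29.7, -34.4) on BZ. So B.x = -29.7.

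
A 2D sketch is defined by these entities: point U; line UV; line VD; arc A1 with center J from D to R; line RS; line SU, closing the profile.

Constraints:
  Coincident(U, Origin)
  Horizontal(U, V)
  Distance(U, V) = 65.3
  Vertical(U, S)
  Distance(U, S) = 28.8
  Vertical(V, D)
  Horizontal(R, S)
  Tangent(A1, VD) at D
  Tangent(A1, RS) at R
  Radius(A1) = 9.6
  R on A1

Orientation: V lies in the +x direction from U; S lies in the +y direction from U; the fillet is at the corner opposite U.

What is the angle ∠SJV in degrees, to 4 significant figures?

126.3°

U is at the origin; UV is horizontal with |UV| = 65.3 and V on the +x side, so V = (65.30, 0.000). U and S share the same x with |US| = 28.8 and S on the +y side, so S = (0.000, 28.80). The virtual corner opposite U is at (65.30, 28.80). Since A1 is tangent to VD there, JD ⟂ VD and since A1 is tangent to RS there, JR ⟂ RS, with radius 9.6, so the center J sits 9.6 in from both sides at J = (55.70, 19.20). Then cos ∠SJV = JS·JV / (|JS||JV|), giving 126.3°.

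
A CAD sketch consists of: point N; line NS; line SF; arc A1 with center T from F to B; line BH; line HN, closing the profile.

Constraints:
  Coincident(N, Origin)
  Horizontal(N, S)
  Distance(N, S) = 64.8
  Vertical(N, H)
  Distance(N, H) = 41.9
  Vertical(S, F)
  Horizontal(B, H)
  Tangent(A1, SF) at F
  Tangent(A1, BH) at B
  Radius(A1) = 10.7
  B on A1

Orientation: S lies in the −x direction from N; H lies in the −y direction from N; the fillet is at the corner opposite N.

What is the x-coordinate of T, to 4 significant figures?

-54.10

N is at the origin; N and S share the same y with |NS| = 64.8 and S on the −x side, so S = (-64.80, 0.000). N and H share the same x with |NH| = 41.9 and H on the −y side, so H = (0.000, -41.90). The virtual corner opposite N is at (-64.80, -41.90). The tangent condition forces TF to be normal to SF and A1 meets BH tangentially, so TB is at right angles to BH, with radius 10.7, so the center T sits 10.7 in from both sides at T = (-54.10, -31.20). So T.x = -54.10.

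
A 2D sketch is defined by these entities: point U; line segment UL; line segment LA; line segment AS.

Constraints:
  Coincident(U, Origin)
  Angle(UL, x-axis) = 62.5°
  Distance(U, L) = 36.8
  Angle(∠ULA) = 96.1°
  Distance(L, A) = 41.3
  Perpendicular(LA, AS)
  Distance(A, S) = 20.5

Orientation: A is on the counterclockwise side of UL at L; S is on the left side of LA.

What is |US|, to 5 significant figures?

47.989

U is at the origin; UL runs at 62.5° with length 36.8, so L = 36.8·(cos 62.5°, sin 62.5°) = (16.992, 32.642). ∠ULA = 96.1°, so LA runs at 62.5° + (180° − 96.1°) = 146.40° from the x-axis; with |LA| = 41.3, A = L + 41.3·(cos 146.40°, sin 146.40°) = (-17.407, 55.497). The perpendicularity gives AS at right angles to LA; with |AS| = 20.5 on the left of LA, S = A + 20.5·(-0.55339, -0.83292) = (-28.752, 38.422). Then |US| = |S − U| = 47.989.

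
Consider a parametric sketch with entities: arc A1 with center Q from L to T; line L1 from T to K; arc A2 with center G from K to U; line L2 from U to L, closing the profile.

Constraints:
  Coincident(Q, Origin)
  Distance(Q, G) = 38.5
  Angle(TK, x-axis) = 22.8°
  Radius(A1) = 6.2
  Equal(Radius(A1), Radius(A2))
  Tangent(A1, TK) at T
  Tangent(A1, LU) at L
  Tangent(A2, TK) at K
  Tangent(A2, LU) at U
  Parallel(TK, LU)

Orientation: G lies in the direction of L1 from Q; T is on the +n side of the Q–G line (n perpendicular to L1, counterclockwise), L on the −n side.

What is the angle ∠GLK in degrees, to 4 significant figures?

8.704°

Tangency of A1 to both parallel lines with radius 6.2 puts T and L at Q ± 6.2·n: T = (-2.403, 5.716), L = (2.403, -5.716). Equal radii place K and U the same way about G: K = G + 6.2·n = (33.09, 20.63), U = G − 6.2·n = (37.89, 9.204). Then cos ∠GLK = LG·LK / (|LG||LK|), giving 8.704°.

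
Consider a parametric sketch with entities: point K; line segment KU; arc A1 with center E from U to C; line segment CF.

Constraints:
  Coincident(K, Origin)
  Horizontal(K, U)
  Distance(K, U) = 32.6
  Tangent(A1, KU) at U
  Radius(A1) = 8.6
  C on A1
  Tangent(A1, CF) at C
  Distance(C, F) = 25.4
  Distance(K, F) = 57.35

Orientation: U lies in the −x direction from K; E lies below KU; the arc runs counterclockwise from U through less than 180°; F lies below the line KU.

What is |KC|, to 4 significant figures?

41.15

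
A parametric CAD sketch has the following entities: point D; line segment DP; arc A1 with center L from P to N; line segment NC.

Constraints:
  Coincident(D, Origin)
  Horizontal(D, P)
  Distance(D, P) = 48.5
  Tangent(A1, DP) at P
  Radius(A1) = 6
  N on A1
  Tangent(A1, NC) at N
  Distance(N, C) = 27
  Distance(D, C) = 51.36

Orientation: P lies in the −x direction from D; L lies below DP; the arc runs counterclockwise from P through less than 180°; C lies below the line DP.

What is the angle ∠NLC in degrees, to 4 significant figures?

77.47°

Checks: D = (0.00, 0.00) ✓; |LN| = 6.000 ✓; ∠(LN, NC) = 90.00° ✓; |NC| = 27.00 ✓; |DC| = 51.36 ✓.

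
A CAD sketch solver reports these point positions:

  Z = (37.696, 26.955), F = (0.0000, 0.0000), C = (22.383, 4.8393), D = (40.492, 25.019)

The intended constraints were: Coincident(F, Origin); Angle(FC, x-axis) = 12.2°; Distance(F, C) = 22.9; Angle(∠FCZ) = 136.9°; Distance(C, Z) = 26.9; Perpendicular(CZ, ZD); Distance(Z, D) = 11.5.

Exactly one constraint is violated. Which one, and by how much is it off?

Distance(Z, D) = 11.5 — off by 8.10.

F = (0.00, 0.00) ✓; FC at 12.20° ✓; |FC| = 22.90 ✓; ∠FCZ = 136.9° ✓; |CZ| = 26.90 ✓; ∠(CZ, ZD) = 90.00° ✓; |ZD| = 3.401 ✗.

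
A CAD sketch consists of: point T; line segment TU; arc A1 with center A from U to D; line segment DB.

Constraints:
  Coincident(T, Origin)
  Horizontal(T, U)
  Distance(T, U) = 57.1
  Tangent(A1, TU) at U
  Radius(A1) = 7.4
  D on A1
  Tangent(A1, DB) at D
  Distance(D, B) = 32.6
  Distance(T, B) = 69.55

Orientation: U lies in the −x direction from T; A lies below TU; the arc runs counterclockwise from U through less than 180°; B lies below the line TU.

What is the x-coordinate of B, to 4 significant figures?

-56.31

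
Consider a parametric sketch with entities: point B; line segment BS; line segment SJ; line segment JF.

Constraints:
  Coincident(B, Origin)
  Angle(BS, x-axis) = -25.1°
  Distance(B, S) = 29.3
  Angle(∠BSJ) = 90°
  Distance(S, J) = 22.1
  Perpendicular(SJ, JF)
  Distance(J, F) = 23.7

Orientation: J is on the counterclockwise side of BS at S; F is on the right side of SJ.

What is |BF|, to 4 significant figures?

57.42

B is at the origin; BS runs at -25.1° with length 29.3, so S = 29.3·(cos -25.1°, sin -25.1°) = (26.53, -12.43). ∠BSJ = 90.0°, so SJ runs at -25.1° + (180° − 90.0°) = 64.90° from the x-axis; with |SJ| = 22.1, J = S + 22.1·(cos 64.90°, sin 64.90°) = (35.91, 7.584). SJ ⟂ JF; with |JF| = 23.7 on the right of SJ, F = J + 23.7·(0.9056, -0.4242) = (57.37, -2.469). Then |BF| = |F − B| = 57.42.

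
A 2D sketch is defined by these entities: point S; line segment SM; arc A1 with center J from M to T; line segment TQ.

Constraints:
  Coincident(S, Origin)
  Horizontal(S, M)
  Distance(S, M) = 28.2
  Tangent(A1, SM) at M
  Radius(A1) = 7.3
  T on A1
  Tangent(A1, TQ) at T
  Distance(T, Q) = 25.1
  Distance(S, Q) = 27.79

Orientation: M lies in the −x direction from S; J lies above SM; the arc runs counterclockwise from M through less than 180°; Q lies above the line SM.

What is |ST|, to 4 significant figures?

22.10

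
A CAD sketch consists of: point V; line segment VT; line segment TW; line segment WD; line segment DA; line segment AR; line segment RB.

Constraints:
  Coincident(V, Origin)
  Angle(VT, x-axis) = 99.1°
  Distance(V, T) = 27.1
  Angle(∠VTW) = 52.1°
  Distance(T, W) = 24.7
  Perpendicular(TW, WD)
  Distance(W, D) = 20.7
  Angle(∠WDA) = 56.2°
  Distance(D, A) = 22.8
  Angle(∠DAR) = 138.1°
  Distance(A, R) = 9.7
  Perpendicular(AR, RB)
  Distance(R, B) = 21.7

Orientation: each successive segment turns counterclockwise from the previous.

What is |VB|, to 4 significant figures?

29.17

V is at the origin; VT runs at 99.1° with length 27.1, so T = (-4.286, 26.76). ∠VTW = 52.1° gives TW at -133.0° from the x-axis; with |TW| = 24.7, W = (-21.13, 8.694). TW ⟂ WD, so WD runs at -43.00°; with |WD| = 20.7, D = (-5.992, -5.423). ∠WDA = 56.2° gives DA at 80.80° from the x-axis; with |DA| = 22.8, A = (-2.347, 17.08). ∠DAR = 138.1° gives AR at 122.7° from the x-axis; with |AR| = 9.7, R = (-7.587, 25.25). AR ⟂ RB, so RB runs at -147.3°; with |RB| = 21.7, B = (-25.85, 13.52). Then |VB| = |B − V| = 29.17.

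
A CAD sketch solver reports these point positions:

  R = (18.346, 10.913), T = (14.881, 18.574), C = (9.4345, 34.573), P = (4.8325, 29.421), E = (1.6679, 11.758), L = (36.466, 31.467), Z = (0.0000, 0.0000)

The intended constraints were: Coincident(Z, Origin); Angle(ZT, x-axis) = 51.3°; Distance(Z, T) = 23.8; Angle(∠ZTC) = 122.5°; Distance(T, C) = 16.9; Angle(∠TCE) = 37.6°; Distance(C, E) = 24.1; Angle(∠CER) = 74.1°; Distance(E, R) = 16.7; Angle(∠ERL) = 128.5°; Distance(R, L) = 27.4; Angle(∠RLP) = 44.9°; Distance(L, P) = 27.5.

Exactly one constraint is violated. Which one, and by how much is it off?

Distance(L, P) = 27.5 — off by 4.20.

Z = (0.00, 0.00) ✓; ZT at 51.30° ✓; |ZT| = 23.80 ✓; ∠ZTC = 122.5° ✓; |TC| = 16.90 ✓; ∠TCE = 37.60° ✓; |CE| = 24.10 ✓; ∠CER = 74.10° ✓; |ER| = 16.70 ✓; ∠ERL = 128.5° ✓; |RL| = 27.40 ✓; ∠RLP = 44.90° ✓; |LP| = 31.70 ✗.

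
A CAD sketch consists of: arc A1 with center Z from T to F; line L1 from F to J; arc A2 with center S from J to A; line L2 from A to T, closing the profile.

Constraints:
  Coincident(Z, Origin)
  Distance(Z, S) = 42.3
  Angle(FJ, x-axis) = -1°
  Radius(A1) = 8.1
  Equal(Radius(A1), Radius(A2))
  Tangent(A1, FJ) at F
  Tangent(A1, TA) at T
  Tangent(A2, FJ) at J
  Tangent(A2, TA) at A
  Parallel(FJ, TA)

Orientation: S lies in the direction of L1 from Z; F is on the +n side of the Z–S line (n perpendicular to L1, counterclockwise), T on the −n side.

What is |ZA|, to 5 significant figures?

43.069

Tangency of A1 to both parallel lines with radius 8.1 puts F and T at Z ± 8.1·n: F = (0.14136, 8.0988), T = (-0.14136, -8.0988). Equal radii place J and A the same way about S: J = S + 8.1·n = (42.435, 7.3605), A = S − 8.1·n = (42.152, -8.8370). Then |ZA| = |A − Z| = 43.069.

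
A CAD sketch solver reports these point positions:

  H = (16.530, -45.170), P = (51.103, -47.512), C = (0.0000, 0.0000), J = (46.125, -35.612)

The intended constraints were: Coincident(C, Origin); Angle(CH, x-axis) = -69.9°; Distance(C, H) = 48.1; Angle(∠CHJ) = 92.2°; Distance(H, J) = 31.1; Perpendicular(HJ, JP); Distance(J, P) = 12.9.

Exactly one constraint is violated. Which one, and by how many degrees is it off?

Perpendicular(HJ, JP) — off by 4.80°.

C = (0.00, 0.00) ✓; CH at -69.90° ✓; |CH| = 48.10 ✓; ∠CHJ = 92.20° ✓; |HJ| = 31.10 ✓; ∠(HJ, JP) = 85.20° ✗; |JP| = 12.90 ✓.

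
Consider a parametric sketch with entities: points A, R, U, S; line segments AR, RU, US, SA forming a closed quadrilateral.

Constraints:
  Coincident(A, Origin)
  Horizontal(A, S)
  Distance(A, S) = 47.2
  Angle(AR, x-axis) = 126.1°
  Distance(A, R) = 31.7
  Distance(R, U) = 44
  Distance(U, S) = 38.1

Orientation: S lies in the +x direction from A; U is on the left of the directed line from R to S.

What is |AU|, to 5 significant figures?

39.792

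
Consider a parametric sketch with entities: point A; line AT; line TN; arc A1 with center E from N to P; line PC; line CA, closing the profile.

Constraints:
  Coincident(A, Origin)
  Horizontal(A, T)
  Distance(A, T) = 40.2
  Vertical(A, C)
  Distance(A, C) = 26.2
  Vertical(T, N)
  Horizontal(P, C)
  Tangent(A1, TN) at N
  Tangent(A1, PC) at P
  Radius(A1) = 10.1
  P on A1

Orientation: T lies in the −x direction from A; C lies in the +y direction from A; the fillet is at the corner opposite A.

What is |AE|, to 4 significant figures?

34.14

A is at the origin; A and T share the same y with |AT| = 40.2 and T on the −x side, so T = (-40.20, 0.000). A and C share the same x with |AC| = 26.2 and C on the +y side, so C = (0.000, 26.20). The virtual corner opposite A is at (-40.20, 26.20). Since A1 is tangent to TN there, EN ⟂ TN and tangency of A1 to PC means the radius EP is perpendicular to PC, with radius 10.1, so the center E sits 10.1 in from both sides at E = (-30.10, 16.10). Then |AE| = |E − A| = 34.14.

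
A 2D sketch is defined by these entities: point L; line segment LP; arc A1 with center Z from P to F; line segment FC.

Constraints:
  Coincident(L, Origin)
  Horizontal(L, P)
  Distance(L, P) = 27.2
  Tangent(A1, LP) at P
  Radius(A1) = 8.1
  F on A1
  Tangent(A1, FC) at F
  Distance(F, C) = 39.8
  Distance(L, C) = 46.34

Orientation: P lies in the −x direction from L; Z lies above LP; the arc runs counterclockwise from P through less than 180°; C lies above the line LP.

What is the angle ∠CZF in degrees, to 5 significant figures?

78.496°

L is at the origin; LP is horizontal with |LP| = 27.2 and P on the −x side, so P = (-27.200, 0.0000). A1 meets LP tangentially, so ZP is at right angles to LP, so Z = P + (0, 8.1) = (-27.200, 8.1000). Since ZF ⟂ FC (tangency), |ZC| = √(8.1² + 39.8²) = 40.616 regardless of where F sits on A1. So C lies on both circle(L, 46.34) and circle(Z, 40.616); the above-LP intersection is C = (-10.516, 45.131). F is the foot of the tangent from C: F = (-19.300, 6.3124).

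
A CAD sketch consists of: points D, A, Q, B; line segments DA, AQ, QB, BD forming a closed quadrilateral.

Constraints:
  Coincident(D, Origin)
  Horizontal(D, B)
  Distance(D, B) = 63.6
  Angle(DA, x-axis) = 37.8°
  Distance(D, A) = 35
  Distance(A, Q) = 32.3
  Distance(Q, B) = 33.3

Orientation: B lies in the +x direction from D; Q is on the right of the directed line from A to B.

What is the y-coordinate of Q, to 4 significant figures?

-10.55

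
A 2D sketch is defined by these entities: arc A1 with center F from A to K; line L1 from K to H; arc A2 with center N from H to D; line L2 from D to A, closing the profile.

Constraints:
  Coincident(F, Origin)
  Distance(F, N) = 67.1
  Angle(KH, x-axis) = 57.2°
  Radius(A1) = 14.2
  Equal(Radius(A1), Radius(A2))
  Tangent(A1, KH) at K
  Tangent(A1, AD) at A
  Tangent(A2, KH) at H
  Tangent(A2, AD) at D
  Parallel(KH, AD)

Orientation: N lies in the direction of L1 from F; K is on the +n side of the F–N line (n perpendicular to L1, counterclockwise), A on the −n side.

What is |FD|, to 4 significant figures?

68.59

The slot axis is L1's direction at 57.2°, so u = (cos 57.2°, sin 57.2°) = (0.5417, 0.8406) and n = (−sin 57.2°, cos 57.2°) = (-0.8406, 0.5417). F is at the origin and N lies 67.1 along u from F, so N = 67.1·u = (36.35, 56.40). Tangency of A1 to both parallel lines with radius 14.2 puts K and A at F ± 14.2·n: K = (-11.94, 7.692), A = (11.94, -7.692). Equal radii place H and D the same way about N: H = N + 14.2·n = (24.41, 64.09), D = N − 14.2·n = (48.28, 48.71). Then |FD| = |D − F| = 68.59.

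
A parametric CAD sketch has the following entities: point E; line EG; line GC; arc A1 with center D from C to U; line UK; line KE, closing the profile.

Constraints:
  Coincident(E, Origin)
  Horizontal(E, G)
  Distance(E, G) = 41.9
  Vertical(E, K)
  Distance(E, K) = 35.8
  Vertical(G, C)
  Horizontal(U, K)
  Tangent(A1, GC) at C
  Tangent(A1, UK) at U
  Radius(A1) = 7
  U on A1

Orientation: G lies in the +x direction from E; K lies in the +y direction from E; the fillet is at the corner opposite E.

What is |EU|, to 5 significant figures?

49.996

E is at the origin; EG is horizontal with |EG| = 41.9 and G on the +x side, so G = (41.900, 0.0000). E and K share the same x with |EK| = 35.8 and K on the +y side, so K = (0.0000, 35.800). The virtual corner opposite E is at (41.900, 35.800). Since A1 is tangent to GC there, DC ⟂ GC and the tangent condition forces DU to be normal to UK, with radius 7.0, so the center D sits 7.0 in from both sides at D = (34.900, 28.800). That places the tangent points at C = (41.900, 28.800) on GC and U = (34.900, 35.800) on UK. Then |EU| = |U − E| = 49.996.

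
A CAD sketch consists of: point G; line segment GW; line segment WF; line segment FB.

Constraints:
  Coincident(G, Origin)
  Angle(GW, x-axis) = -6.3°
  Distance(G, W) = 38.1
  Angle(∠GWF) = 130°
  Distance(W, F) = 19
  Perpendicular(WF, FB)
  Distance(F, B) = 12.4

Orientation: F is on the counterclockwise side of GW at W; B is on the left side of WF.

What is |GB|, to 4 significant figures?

46.62

G is at the origin; GW runs at -6.3° with length 38.1, so W = 38.1·(cos -6.3°, sin -6.3°) = (37.87, -4.181). ∠GWF = 130.0°, so WF runs at -6.3° + (180° − 130.0°) = 43.70° from the x-axis; with |WF| = 19.0, F = W + 19.0·(cos 43.70°, sin 43.70°) = (51.61, 8.946). The perpendicularity gives FB at right angles to WF; with |FB| = 12.4 on the left of WF, B = F + 12.4·(-0.6909, 0.7230) = (43.04, 17.91). Then |GB| = |B − G| = 46.62.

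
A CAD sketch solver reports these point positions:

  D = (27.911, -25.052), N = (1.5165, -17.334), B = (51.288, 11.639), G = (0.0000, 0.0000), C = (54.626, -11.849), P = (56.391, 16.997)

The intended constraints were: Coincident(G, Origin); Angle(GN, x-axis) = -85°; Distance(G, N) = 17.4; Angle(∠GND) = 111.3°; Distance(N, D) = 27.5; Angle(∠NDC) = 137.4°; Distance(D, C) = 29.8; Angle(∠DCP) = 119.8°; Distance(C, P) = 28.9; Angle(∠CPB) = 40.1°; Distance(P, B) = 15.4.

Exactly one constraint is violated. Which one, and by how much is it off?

Distance(P, B) = 15.4 — off by 8.00.

G = (0.00, 0.00) ✓; GN at -85.00° ✓; |GN| = 17.40 ✓; ∠GND = 111.3° ✓; |ND| = 27.50 ✓; ∠NDC = 137.4° ✓; |DC| = 29.80 ✓; ∠DCP = 119.8° ✓; |CP| = 28.90 ✓; ∠CPB = 40.10° ✓; |PB| = 7.399 ✗.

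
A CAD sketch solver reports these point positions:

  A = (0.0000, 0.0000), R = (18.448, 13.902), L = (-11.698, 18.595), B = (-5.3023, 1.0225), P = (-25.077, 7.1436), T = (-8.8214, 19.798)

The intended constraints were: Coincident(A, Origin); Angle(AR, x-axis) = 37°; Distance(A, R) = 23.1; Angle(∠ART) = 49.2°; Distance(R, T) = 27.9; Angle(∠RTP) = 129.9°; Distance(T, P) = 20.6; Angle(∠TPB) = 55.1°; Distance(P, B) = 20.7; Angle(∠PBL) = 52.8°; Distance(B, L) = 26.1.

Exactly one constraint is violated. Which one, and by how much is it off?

Distance(B, L) = 26.1 — off by 7.40.

A = (0.00, 0.00) ✓; AR at 37.00° ✓; |AR| = 23.10 ✓; ∠ART = 49.20° ✓; |RT| = 27.90 ✓; ∠RTP = 129.9° ✓; |TP| = 20.60 ✓; ∠TPB = 55.10° ✓; |PB| = 20.70 ✓; ∠PBL = 52.80° ✓; |BL| = 18.70 ✗.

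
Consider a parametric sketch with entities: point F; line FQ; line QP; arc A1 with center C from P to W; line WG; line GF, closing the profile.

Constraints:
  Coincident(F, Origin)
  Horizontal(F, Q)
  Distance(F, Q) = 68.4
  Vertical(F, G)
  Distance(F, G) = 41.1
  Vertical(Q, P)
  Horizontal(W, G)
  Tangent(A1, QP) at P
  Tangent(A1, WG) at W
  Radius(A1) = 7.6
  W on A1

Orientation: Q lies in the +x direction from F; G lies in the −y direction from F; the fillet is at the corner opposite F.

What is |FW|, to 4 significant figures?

73.39

F is at the origin; F and Q share the same y with |FQ| = 68.4 and Q on the +x side, so Q = (68.40, 0.000). F and G share the same x with |FG| = 41.1 and G on the −y side, so G = (0.000, -41.10). The virtual corner opposite F is at (68.40, -41.10). A1 meets QP tangentially, so CP is at right angles to QP and since A1 is tangent to WG there, CW ⟂ WG, with radius 7.6, so the center C sits 7.6 in from both sides at C = (60.80, -33.50). That places the tangent points at P = (68.40, -33.50) on QP and W = (60.80, -41.10) on WG. Then |FW| = |W − F| = 73.39.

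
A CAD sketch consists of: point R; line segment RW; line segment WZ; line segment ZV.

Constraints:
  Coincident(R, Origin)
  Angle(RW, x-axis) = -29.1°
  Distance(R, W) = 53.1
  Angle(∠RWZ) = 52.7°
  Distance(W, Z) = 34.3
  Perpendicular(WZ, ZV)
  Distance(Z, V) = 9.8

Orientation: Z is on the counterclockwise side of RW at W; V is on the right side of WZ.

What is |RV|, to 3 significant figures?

52.1

R is at the origin; RW runs at -29.1° with length 53.1, so W = 53.1·(cos -29.1°, sin -29.1°) = (46.4, -25.8). ∠RWZ = 52.7°, so WZ runs at -29.1° + (180° − 52.7°) = 98.2° from the x-axis; with |WZ| = 34.3, Z = W + 34.3·(cos 98.2°, sin 98.2°) = (41.5, 8.12). WZ ⟂ ZV; with |ZV| = 9.8 on the right of WZ, V = Z + 9.8·(0.990, 0.143) = (51.2, 9.52). Then |RV| = |V − R| = 52.1.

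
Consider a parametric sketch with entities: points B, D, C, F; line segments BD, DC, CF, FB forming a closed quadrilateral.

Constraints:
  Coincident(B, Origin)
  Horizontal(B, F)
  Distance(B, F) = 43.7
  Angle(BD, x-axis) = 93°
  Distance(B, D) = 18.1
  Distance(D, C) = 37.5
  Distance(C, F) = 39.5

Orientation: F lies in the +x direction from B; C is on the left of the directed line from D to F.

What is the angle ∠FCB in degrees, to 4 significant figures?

58.27°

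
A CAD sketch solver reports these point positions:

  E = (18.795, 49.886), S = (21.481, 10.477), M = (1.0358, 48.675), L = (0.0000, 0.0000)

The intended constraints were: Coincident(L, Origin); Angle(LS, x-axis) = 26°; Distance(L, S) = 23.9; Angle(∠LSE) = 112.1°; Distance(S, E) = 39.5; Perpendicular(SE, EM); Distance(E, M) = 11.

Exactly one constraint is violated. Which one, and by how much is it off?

Distance(E, M) = 11 — off by 6.80.

L = (0.00, 0.00) ✓; LS at 26.00° ✓; |LS| = 23.90 ✓; ∠LSE = 112.1° ✓; |SE| = 39.50 ✓; ∠(SE, EM) = 90.00° ✓; |EM| = 17.80 ✗.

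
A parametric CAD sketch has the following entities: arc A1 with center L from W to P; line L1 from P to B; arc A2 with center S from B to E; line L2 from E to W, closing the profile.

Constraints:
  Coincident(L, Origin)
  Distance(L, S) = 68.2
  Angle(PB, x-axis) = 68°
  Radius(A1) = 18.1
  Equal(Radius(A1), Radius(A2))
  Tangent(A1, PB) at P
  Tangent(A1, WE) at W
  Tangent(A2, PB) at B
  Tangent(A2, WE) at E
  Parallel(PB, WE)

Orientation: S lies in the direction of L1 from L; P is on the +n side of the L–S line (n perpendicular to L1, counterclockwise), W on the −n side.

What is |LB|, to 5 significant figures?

70.561

The slot axis is L1's direction at 68.0°, so u = (cos 68.0°, sin 68.0°) = (0.37461, 0.92718) and n = (−sin 68.0°, cos 68.0°) = (-0.92718, 0.37461). L is at the origin and S lies 68.2 along u from L, so S = 68.2·u = (25.548, 63.234). Tangency of A1 to both parallel lines with radius 18.1 puts P and W at L ± 18.1·n: P = (-16.782, 6.7804), W = (16.782, -6.7804). Equal radii place B and E the same way about S: B = S + 18.1·n = (8.7661, 70.014), E = S − 18.1·n = (42.330, 56.454). Then |LB| = |B − L| = 70.561.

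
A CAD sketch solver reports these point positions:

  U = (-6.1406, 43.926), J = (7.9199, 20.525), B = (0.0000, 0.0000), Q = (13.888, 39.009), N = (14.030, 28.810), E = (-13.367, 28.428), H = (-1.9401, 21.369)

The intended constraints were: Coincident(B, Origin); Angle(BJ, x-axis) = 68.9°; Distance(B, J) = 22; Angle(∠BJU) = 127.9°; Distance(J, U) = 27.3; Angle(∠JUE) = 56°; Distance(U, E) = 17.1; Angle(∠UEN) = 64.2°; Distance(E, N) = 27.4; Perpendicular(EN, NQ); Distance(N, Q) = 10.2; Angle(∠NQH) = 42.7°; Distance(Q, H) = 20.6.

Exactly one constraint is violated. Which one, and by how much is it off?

Distance(Q, H) = 20.6 — off by 3.10.

B = (0.00, 0.00) ✓; BJ at 68.90° ✓; |BJ| = 22.00 ✓; ∠BJU = 127.9° ✓; |JU| = 27.30 ✓; ∠JUE = 56.00° ✓; |UE| = 17.10 ✓; ∠UEN = 64.20° ✓; |EN| = 27.40 ✓; ∠(EN, NQ) = 90.00° ✓; |NQ| = 10.20 ✓; ∠NQH = 42.70° ✓; |QH| = 23.70 ✗.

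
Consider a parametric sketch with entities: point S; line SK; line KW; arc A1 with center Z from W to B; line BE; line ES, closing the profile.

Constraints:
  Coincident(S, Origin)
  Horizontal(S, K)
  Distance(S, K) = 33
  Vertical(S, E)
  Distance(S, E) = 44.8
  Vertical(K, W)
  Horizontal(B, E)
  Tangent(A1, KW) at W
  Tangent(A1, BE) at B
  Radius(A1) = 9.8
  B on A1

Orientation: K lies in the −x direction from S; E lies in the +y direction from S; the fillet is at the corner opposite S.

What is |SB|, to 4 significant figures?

50.45

The virtual corner opposite S is at (-33.00, 44.80). A1 meets KW tangentially, so ZW is at right angles to KW and the tangent condition forces ZB to be normal to BE, with radius 9.8, so the center Z sits 9.8 in from both sides at Z = (-23.20, 35.00). That places the tangent points at W = (-33.00, 35.00) on KW and B = (-23.20, 44.80) on BE. Then |SB| = |B − S| = 50.45.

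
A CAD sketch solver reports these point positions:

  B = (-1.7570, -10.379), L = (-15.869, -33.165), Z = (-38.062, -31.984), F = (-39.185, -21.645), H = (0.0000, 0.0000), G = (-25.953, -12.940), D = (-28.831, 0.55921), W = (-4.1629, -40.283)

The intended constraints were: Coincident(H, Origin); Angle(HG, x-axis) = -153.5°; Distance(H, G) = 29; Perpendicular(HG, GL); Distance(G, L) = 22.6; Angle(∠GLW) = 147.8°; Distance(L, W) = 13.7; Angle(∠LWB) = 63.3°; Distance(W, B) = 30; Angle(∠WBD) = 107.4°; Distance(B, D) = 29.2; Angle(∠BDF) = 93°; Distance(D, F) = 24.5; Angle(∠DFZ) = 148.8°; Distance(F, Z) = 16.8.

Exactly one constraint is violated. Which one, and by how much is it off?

Distance(F, Z) = 16.8 — off by 6.40.

H = (0.00, 0.00) ✓; HG at -153.5° ✓; |HG| = 29.00 ✓; ∠(HG, GL) = 90.00° ✓; |GL| = 22.60 ✓; ∠GLW = 147.8° ✓; |LW| = 13.70 ✓; ∠LWB = 63.30° ✓; |WB| = 30.00 ✓; ∠WBD = 107.4° ✓; |BD| = 29.20 ✓; ∠BDF = 93.00° ✓; |DF| = 24.50 ✓; ∠DFZ = 148.8° ✓; |FZ| = 10.40 ✗.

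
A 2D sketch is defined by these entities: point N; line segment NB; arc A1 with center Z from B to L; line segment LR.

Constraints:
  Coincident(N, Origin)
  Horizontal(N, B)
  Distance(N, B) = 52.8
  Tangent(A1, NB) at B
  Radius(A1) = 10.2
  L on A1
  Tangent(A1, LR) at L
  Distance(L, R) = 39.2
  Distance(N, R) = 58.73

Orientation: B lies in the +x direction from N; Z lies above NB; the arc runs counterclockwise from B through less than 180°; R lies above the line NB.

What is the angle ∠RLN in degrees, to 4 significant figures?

65.52°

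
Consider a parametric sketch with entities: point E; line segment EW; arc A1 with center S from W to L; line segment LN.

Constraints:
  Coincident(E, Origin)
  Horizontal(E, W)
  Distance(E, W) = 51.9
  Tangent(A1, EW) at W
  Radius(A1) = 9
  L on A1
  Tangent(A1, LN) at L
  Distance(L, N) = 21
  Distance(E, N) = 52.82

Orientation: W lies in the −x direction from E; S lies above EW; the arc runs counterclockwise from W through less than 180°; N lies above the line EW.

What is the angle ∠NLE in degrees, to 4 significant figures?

103.3°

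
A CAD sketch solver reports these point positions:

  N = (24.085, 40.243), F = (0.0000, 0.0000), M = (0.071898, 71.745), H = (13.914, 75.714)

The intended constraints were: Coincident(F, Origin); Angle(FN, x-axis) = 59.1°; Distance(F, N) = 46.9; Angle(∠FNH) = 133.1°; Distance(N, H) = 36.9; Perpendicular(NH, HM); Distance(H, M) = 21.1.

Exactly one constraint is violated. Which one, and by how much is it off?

Distance(H, M) = 21.1 — off by 6.70.

F = (0.00, 0.00) ✓; FN at 59.10° ✓; |FN| = 46.90 ✓; ∠FNH = 133.1° ✓; |NH| = 36.90 ✓; ∠(NH, HM) = 90.00° ✓; |HM| = 14.40 ✗.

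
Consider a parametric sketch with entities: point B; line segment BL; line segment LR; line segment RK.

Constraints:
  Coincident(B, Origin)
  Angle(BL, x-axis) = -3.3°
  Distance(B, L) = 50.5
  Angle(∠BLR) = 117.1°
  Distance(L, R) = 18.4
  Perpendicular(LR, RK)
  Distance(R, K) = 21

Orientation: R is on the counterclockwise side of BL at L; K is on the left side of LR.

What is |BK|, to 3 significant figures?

47.8

B is at the origin; BL runs at -3.3° with length 50.5, so L = 50.5·(cos -3.3°, sin -3.3°) = (50.4, -2.91). ∠BLR = 117.1°, so LR runs at -3.3° + (180° − 117.1°) = 59.6° from the x-axis; with |LR| = 18.4, R = L + 18.4·(cos 59.6°, sin 59.6°) = (59.7, 13.0). LR ⟂ RK; with |RK| = 21.0 on the left of LR, K = R + 21.0·(-0.863, 0.506) = (41.6, 23.6). Then |BK| = |K − B| = 47.8.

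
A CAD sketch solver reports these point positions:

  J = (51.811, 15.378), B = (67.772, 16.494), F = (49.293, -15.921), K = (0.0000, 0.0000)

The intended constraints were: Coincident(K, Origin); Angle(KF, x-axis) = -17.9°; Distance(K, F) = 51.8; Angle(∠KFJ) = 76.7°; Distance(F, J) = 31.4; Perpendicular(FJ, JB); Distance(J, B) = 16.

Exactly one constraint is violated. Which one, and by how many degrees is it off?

Perpendicular(FJ, JB) — off by 8.60°.

K = (0.00, 0.00) ✓; KF at -17.90° ✓; |KF| = 51.80 ✓; ∠KFJ = 76.70° ✓; |FJ| = 31.40 ✓; ∠(FJ, JB) = 81.40° ✗; |JB| = 16.00 ✓.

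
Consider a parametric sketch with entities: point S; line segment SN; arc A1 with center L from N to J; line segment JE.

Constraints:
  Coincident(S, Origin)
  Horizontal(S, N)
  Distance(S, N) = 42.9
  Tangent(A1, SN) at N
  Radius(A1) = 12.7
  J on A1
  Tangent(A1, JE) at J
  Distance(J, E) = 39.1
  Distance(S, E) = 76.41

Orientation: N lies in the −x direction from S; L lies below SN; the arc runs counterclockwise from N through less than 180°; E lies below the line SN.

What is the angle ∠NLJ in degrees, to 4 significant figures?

88.78°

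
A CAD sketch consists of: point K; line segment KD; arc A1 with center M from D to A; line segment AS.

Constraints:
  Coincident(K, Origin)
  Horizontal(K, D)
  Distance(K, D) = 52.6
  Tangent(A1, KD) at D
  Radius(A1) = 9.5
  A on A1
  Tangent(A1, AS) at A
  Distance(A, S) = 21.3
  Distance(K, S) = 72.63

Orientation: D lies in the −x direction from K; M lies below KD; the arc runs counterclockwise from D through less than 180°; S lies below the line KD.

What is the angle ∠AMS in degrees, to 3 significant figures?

66.0°

Checks: ∠(MD, DK) = 90.00° ✓; |MD| = 9.500 ✓; |MA| = 9.500 ✓; ∠(MA, AS) = 90.00° ✓; |AS| = 21.30 ✓; |KS| = 72.63 ✓.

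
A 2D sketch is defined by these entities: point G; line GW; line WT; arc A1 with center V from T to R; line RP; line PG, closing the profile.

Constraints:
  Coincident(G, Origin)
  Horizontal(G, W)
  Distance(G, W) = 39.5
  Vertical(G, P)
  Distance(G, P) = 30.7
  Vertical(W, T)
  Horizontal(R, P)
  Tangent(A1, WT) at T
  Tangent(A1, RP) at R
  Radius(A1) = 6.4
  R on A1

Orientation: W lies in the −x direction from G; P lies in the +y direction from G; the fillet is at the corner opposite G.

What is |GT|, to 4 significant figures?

46.38

The virtual corner opposite G is at (-39.50, 30.70). The tangent condition forces VT to be normal to WT and since A1 is tangent to RP there, VR ⟂ RP, with radius 6.4, so the center V sits 6.4 in from both sides at V = (-33.10, 24.30). That places the tangent points at T = (-39.50, 24.30) on WT and R = (-33.10, 30.70) on RP. Then |GT| = |T − G| = 46.38.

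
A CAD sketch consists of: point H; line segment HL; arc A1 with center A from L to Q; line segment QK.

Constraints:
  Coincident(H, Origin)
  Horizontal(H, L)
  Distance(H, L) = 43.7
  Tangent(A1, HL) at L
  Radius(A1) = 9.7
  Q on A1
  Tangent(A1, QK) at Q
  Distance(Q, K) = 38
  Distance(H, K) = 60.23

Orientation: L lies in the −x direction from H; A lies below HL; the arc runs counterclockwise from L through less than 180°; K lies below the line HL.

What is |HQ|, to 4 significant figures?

54.26

Checks: |AQ| = 9.700 ✓; ∠(AQ, QK) = 90.00° ✓; |QK| = 38.00 ✓; |HK| = 60.23 ✓.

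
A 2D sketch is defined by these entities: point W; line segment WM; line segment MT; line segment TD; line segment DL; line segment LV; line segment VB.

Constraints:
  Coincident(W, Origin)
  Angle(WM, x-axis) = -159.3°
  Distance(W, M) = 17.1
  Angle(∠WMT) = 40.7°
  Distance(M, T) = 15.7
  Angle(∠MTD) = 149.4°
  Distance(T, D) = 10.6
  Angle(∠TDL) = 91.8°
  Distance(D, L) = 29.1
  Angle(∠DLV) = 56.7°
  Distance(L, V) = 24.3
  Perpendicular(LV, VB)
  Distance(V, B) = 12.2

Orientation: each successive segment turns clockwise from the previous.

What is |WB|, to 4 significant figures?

7.930

W is at the origin; WM runs at -159.3° with length 17.1, so M = (-16.00, -6.044). ∠WMT = 40.7° gives MT at 61.40° from the x-axis; with |MT| = 15.7, T = (-8.481, 7.740). ∠MTD = 149.4° gives TD at 30.80° from the x-axis; with |TD| = 10.6, D = (0.6243, 13.17). ∠TDL = 91.8° gives DL at -57.40° from the x-axis; with |DL| = 29.1, L = (16.30, -11.35). ∠DLV = 56.7° gives LV at 179.3° from the x-axis; with |LV| = 24.3, V = (-7.996, -11.05). LV ⟂ VB, so VB runs at 89.30°; with |VB| = 12.2, B = (-7.847, 1.148). Then |WB| = |B − W| = 7.930.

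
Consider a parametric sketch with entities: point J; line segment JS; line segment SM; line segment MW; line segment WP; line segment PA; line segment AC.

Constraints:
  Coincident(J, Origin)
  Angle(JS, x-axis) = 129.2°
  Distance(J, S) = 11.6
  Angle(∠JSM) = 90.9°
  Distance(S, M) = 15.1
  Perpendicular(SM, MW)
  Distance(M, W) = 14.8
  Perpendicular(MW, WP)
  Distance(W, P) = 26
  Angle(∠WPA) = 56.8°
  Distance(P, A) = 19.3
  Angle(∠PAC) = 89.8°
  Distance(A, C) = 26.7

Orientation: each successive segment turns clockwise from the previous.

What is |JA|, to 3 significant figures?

12.9

J is at the origin; JS runs at 129.2° with length 11.6, so S = (-7.33, 8.99). ∠JSM = 90.9° gives SM at 40.1° from the x-axis; with |SM| = 15.1, M = (4.22, 18.7). The perpendicularity gives MW at right angles to SM, so MW runs at -49.9°; with |MW| = 14.8, W = (13.8, 7.39). MW ⟂ WP, so WP runs at -140°; with |WP| = 26.0, P = (-6.14, -9.35). ∠WPA = 56.8° gives PA at 96.9° from the x-axis; with |PA| = 19.3, A = (-8.45, 9.81). Then |JA| = |A − J| = 12.9.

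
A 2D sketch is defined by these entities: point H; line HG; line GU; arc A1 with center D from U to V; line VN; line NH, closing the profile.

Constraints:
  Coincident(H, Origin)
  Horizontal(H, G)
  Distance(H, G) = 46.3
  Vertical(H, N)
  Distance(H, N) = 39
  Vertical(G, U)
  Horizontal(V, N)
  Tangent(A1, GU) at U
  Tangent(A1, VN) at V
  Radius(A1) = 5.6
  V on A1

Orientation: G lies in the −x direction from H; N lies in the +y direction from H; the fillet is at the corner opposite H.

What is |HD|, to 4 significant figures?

52.65

HN is vertical with |HN| = 39.0 and N on the +y side, so N = (0.000, 39.00). The virtual corner opposite H is at (-46.30, 39.00). The tangent condition forces DU to be normal to GU and since A1 is tangent to VN there, DV ⟂ VN, with radius 5.6, so the center D sits 5.6 in from both sides at D = (-40.70, 33.40). Then |HD| = |D − H| = 52.65.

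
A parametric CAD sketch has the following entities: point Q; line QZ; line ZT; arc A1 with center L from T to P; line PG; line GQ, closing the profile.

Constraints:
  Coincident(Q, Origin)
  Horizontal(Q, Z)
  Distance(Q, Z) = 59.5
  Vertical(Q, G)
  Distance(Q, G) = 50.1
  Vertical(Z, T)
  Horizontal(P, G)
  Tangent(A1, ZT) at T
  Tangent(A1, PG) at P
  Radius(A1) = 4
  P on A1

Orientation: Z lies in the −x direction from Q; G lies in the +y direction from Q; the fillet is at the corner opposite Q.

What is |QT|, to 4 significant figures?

75.27

Q is at the origin; Q and Z share the same y with |QZ| = 59.5 and Z on the −x side, so Z = (-59.50, 0.000). Q and G share the same x with |QG| = 50.1 and G on the +y side, so G = (0.000, 50.10). The virtual corner opposite Q is at (-59.50, 50.10). A1 meets ZT tangentially, so LT is at right angles to ZT and the tangent condition forces LP to be normal to PG, with radius 4.0, so the center L sits 4.0 in from both sides at L = (-55.50, 46.10). That places the tangent points at T = (-59.50, 46.10) on ZT and P = (-55.50, 50.10) on PG. Then |QT| = |T − Q| = 75.27.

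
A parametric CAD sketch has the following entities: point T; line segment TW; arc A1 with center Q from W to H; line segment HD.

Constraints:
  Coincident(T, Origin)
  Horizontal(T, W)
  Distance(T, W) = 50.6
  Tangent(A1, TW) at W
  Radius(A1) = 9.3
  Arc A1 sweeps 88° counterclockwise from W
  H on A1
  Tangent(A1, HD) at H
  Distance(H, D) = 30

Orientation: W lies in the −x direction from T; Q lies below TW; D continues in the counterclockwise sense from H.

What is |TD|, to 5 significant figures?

72.329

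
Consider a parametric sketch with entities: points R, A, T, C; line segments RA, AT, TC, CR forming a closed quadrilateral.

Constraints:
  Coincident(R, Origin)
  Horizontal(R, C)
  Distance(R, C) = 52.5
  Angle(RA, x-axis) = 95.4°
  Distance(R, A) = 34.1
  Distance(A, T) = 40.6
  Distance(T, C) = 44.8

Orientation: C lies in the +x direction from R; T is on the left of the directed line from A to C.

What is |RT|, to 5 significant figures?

55.629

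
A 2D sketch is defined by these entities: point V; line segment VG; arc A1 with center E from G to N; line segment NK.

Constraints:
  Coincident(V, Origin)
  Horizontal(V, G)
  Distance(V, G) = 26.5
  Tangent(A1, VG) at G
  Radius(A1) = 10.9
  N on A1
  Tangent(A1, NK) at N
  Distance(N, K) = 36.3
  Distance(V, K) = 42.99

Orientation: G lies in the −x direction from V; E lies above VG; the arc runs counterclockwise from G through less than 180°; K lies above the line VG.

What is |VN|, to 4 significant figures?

17.85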